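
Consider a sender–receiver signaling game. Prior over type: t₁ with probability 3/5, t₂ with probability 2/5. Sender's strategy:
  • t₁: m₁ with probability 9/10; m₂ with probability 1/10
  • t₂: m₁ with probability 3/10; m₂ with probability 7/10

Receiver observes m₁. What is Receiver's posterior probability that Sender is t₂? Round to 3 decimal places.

0.182

P(m₁) = (3/5)·(9/10) + (2/5)·(3/10) = 33/50
P(t₂ | m₁) = ((2/5)·(3/10)) / (33/50) = (3/25) / (33/50) = 2/11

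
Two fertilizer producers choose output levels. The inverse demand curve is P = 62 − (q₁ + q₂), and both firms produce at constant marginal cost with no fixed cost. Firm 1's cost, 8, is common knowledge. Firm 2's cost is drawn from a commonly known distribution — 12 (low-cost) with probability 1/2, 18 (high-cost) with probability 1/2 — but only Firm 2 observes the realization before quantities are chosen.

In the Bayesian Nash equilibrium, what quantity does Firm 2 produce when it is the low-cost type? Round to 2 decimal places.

14.83

Type-c best response for Firm 2: q₂(c) = (62 − c)/2 − q₁/2.
Firm 1 maximizes expected profit; its first-order condition is 62 − 2q₁ − E[q₂] − 8 = 0.
Substituting E[q₂] and solving: E[c₂] = 15, so q₁ = (62 − 2·8 + 15)/3 = 20.3333.
q₂(low-cost) = (62 − 12 − 20.3333)/2 = 14.8333.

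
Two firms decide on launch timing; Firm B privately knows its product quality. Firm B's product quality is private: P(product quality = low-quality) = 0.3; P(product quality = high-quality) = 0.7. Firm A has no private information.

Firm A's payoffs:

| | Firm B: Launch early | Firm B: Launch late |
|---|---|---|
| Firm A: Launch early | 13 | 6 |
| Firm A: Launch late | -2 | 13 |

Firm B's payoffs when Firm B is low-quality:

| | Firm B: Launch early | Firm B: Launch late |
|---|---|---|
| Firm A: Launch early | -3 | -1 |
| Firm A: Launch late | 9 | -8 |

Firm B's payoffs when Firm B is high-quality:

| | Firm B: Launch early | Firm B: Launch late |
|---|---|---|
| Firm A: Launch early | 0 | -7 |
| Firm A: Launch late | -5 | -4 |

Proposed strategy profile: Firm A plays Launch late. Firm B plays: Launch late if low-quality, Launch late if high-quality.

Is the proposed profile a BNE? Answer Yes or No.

No

Firm A plays Launch late: E[Launch late] = 0.3·(13) + 0.7·(13) = 13; E[Launch early] = 6. Best-responding. ✓
Firm B (product quality low-quality), facing Launch late: Launch early gives 9, Launch late gives -8. Proposed Launch late is not best — profitable deviation exists. ✗
Firm B (product quality high-quality), facing Launch late: Launch early gives -5, Launch late gives -4. Proposed Launch late is best. ✓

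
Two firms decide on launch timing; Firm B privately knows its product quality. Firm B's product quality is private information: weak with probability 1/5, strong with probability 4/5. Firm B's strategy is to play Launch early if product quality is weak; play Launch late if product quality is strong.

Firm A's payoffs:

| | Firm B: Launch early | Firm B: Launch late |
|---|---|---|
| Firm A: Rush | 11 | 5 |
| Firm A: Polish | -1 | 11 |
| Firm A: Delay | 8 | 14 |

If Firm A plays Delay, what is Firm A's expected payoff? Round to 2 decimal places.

12.80

Take the expectation over Firm B's product quality, weighting each type's action by its prior probability.
E[Delay] = 1/5·8 + 4/5·14 = 8/5 + 56/5 = 64/5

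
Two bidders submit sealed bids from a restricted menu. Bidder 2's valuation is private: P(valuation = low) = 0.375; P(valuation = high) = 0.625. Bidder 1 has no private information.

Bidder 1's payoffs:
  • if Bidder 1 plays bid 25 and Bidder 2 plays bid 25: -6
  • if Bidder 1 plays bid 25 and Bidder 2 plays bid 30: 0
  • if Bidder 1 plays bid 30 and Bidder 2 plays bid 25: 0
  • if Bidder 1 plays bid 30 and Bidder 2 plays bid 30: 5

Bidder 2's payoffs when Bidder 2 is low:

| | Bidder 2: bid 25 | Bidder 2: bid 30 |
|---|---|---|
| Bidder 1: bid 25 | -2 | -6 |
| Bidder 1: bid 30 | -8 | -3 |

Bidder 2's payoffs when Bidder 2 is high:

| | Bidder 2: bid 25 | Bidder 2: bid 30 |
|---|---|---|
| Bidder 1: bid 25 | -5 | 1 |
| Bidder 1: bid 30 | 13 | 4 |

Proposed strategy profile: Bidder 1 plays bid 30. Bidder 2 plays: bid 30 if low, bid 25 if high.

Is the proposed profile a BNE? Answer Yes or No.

Yes

Bidder 1 plays bid 30: E[bid 30] = 0.375·(5) + 0.625·(0) = 1.875; E[bid 25] = -3.75. Best-responding. ✓
Bidder 2 (valuation low), facing bid 30: bid 25 gives -8, bid 30 gives -3. Proposed bid 30 is best. ✓
Bidder 2 (valuation high), facing bid 30: bid 25 gives 13, bid 30 gives 4. Proposed bid 25 is best. ✓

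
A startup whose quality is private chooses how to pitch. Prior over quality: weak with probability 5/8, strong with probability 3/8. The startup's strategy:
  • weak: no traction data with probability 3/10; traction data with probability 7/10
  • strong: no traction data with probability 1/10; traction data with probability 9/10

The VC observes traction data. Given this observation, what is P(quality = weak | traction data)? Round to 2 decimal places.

P(traction data) = (5/8)·(7/10) + (3/8)·(9/10) = 31/40
P(weak | traction data) = ((5/8)·(7/10)) / (31/40) = (7/16) / (31/40) = 35/62

0.56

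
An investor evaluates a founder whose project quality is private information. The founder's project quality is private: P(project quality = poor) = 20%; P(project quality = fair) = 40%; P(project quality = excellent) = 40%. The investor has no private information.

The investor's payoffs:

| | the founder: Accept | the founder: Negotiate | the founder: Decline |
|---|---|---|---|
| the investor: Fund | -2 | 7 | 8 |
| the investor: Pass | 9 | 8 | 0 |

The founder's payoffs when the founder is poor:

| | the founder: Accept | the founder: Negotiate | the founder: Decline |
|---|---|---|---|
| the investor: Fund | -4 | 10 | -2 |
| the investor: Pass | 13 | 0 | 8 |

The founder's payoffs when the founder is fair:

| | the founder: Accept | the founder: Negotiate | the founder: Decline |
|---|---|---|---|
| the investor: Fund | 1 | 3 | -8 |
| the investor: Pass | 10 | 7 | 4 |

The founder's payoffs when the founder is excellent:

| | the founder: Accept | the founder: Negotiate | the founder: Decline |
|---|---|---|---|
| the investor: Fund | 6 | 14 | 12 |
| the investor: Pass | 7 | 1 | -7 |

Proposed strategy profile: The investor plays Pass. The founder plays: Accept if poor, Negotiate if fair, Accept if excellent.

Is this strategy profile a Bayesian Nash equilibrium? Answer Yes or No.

No

A profile is a BNE iff every type of every player is best-responding given beliefs about the other side.
The investor plays Pass: E[Pass] = 0.2·(9) + 0.4·(8) + 0.4·(9) = 8.6; E[Fund] = 1.6. Best-responding. ✓
The founder (project quality poor), facing Pass: Accept gives 13, Negotiate gives 0, Decline gives 8. Proposed Accept is best. ✓
The founder (project quality fair), facing Pass: Accept gives 10, Negotiate gives 7, Decline gives 4. Proposed Negotiate is not best — profitable deviation exists. ✗
The founder (project quality excellent), facing Pass: Accept gives 7, Negotiate gives 1, Decline gives -7. Proposed Accept is best. ✓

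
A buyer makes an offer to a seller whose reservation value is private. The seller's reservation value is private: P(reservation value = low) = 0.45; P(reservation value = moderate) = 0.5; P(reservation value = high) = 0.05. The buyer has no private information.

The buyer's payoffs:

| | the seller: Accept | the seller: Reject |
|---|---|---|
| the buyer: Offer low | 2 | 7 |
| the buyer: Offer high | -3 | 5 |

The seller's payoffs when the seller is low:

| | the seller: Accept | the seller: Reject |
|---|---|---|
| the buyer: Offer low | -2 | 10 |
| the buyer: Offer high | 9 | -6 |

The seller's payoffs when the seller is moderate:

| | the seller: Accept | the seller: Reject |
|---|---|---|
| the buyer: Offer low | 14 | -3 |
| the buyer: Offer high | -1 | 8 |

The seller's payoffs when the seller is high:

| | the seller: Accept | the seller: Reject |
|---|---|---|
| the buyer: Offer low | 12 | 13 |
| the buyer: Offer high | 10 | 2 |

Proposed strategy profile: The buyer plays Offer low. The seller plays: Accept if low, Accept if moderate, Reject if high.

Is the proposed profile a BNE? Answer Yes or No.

No

A profile is a BNE iff every type of every player is best-responding given beliefs about the other side.
The buyer plays Offer low: E[Offer low] = 0.45·(2) + 0.5·(2) + 0.05·(7) = 2.25; E[Offer high] = -2.6. Best-responding. ✓
The seller (reservation value low), facing Offer low: Accept gives -2, Reject gives 10. Proposed Accept is not best — profitable deviation exists. ✗
The seller (reservation value moderate), facing Offer low: Accept gives 14, Reject gives -3. Proposed Accept is best. ✓
The seller (reservation value high), facing Offer low: Accept gives 12, Reject gives 13. Proposed Reject is best. ✓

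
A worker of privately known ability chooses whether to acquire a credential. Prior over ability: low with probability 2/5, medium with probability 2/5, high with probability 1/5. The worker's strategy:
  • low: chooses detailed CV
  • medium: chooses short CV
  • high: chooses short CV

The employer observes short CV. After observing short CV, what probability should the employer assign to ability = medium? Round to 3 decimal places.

0.667

P(short CV) = (2/5)·0 + (2/5)·1 + (1/5)·1 = 3/5
P(medium | short CV) = ((2/5)·1) / (3/5) = (2/5) / (3/5) = 2/3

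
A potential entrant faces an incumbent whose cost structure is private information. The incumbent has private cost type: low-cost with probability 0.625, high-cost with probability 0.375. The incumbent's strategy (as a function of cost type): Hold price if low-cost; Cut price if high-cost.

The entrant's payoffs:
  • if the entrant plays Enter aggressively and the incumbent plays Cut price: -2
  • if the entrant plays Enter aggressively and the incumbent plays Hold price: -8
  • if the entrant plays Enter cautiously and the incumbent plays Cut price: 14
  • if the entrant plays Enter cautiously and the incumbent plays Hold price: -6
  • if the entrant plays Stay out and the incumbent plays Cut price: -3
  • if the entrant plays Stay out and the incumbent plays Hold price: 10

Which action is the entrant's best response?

Stay out

Compute the entrant's expected payoff for each action, taking the expectation over the incumbent's type.
E[Enter aggressively] = 0.625·(-8) + 0.375·(-2) = -5.75
E[Enter cautiously] = 0.625·(-6) + 0.375·(14) = 1.5
E[Stay out] = 0.625·(10) + 0.375·(-3) = 5.125
Best response: Stay out (5.125 is the largest).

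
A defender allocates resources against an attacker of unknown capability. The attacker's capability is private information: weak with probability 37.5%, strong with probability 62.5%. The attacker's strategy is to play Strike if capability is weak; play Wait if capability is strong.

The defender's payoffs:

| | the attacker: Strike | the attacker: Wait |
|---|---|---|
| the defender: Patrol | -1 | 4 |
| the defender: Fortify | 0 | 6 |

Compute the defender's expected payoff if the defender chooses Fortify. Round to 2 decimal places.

E[Fortify] = 0.375·0 + 0.625·6 = 0 + 3.75 = 3.75

3.75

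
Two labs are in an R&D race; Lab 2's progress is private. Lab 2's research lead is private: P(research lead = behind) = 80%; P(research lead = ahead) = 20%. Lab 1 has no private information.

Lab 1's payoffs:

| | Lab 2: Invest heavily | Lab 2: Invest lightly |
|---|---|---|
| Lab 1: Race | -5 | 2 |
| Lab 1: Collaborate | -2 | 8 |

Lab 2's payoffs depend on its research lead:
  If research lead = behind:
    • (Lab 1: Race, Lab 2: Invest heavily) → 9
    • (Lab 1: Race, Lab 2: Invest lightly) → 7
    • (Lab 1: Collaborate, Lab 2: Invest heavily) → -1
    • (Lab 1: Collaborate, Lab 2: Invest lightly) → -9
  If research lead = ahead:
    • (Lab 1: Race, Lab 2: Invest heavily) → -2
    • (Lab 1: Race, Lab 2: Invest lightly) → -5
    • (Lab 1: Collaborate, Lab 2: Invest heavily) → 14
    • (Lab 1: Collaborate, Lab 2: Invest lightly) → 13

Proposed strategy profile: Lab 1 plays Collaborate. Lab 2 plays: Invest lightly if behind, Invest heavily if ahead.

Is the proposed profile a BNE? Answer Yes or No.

No

Lab 1 plays Collaborate: E[Collaborate] = 0.8·(8) + 0.2·(-2) = 6; E[Race] = 0.6. Best-responding. ✓
Lab 2 (research lead behind), facing Collaborate: Invest heavily gives -1, Invest lightly gives -9. Proposed Invest lightly is not best — profitable deviation exists. ✗
Lab 2 (research lead ahead), facing Collaborate: Invest heavily gives 14, Invest lightly gives 13. Proposed Invest heavily is best. ✓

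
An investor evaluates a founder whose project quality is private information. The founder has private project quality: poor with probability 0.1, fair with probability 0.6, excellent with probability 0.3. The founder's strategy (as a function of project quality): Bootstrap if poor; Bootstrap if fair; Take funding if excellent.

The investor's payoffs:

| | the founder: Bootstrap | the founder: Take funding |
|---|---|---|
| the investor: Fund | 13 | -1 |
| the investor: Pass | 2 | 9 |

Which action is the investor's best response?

Compute the investor's expected payoff for each action, taking the expectation over the founder's type.
E[Fund] = 0.1·(13) + 0.6·(13) + 0.3·(-1) = 8.8
E[Pass] = 0.1·(2) + 0.6·(2) + 0.3·(9) = 4.1
Best response: Fund (8.8 is the largest).

Fund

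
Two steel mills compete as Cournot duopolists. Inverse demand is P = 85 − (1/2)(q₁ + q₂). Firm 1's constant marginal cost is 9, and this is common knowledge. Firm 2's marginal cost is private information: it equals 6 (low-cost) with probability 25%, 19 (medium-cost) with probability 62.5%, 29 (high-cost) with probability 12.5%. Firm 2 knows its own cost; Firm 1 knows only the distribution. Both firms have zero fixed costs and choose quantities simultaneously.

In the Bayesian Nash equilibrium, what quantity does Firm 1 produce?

56

Type-c best response for Firm 2: q₂(c) = (85 − c) − q₁/2.
Firm 1 maximizes expected profit; its first-order condition is 85 − q₁ − (1/2)E[q₂] − 9 = 0.
Substituting E[q₂] and solving: E[c₂] = 17, so q₁ = (85 − 2·9 + 17)/(3/2) = 56.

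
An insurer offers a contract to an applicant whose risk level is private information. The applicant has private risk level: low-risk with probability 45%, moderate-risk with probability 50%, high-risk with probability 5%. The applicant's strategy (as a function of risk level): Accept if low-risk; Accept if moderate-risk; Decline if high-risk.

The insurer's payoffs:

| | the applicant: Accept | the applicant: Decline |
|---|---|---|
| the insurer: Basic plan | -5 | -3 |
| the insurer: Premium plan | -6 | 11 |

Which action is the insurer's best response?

E[Basic plan] = 0.45·(-5) + 0.5·(-5) + 0.05·(-3) = -4.9
E[Premium plan] = 0.45·(-6) + 0.5·(-6) + 0.05·(11) = -5.15
Best response: Basic plan (-4.9 is the largest).

Basic plan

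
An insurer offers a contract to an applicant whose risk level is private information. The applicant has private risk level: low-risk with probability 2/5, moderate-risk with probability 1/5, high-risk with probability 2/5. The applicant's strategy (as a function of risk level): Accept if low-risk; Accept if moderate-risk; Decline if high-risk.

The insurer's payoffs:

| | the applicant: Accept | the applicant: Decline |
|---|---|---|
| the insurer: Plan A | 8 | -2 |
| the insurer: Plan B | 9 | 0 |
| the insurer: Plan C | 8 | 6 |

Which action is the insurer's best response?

Plan C

Compute the insurer's expected payoff for each action, taking the expectation over the applicant's type.
E[Plan A] = 2/5·(8) + 1/5·(8) + 2/5·(-2) = 4
E[Plan B] = 2/5·(9) + 1/5·(9) + 2/5·(0) = 27/5
E[Plan C] = 2/5·(8) + 1/5·(8) + 2/5·(6) = 36/5
Best response: Plan C (36/5 is the largest).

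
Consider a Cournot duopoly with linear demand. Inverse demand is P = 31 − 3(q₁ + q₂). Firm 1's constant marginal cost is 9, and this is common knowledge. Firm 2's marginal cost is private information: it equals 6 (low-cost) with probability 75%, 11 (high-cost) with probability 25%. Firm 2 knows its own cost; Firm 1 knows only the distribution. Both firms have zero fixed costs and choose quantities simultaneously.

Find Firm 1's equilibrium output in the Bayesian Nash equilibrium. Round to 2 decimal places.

2.25

Each type of Firm 2 best-responds to q₁; Firm 1 best-responds to the expected q₂ over Firm 2's types.
Firm 2 with cost c maximizes (31 − 3(q₁+q₂) − c)·q₂, giving q₂(c) = (31 − c − 3q₁)/6.
E[c₂] = 0.75·6 + 0.25·11 = 7.25
Firm 1's FOC against E[q₂] yields q₁ = (31 − 2·9 + E[c₂])/9 = (31 − 18 + 7.25)/9 = 2.25.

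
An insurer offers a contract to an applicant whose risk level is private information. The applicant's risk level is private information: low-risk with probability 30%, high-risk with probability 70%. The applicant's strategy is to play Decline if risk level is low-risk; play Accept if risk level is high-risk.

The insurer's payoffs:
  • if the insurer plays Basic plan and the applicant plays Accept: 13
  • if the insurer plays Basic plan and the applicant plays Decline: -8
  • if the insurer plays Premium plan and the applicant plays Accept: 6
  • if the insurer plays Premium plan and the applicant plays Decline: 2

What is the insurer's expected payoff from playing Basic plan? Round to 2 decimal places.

6.70

Take the expectation over the applicant's risk level, weighting each type's action by its prior probability.
E[Basic plan] = 0.3·(-8) + 0.7·13 = (-2.4) + 9.1 = 6.7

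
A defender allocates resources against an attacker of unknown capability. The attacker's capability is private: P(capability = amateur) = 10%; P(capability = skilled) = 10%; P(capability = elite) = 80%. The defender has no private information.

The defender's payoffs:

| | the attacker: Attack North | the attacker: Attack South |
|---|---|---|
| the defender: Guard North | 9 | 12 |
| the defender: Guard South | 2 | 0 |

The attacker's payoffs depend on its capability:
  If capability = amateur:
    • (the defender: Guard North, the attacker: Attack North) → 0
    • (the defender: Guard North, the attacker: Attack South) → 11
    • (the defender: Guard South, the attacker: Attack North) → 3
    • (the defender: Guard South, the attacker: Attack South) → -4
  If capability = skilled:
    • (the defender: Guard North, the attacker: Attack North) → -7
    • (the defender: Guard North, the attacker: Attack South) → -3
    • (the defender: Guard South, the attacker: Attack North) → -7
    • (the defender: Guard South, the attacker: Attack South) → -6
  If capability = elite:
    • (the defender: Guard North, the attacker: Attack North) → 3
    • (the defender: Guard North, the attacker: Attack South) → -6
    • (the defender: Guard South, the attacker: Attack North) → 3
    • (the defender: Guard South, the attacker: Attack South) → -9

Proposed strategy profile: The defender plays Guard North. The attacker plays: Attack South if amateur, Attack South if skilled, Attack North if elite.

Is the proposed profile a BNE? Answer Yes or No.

The defender plays Guard North: E[Guard North] = 0.1·(12) + 0.1·(12) + 0.8·(9) = 9.6; E[Guard South] = 1.6. Best-responding. ✓
The attacker (capability amateur), facing Guard North: Attack North gives 0, Attack South gives 11. Proposed Attack South is best. ✓
The attacker (capability skilled), facing Guard North: Attack North gives -7, Attack South gives -3. Proposed Attack South is best. ✓
The attacker (capability elite), facing Guard North: Attack North gives 3, Attack South gives -6. Proposed Attack North is best. ✓

Yes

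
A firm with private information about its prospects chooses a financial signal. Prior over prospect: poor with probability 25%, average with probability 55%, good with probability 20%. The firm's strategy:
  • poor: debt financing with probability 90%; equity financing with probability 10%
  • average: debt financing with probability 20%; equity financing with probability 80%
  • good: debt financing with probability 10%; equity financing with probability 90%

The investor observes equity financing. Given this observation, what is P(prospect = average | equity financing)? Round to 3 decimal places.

0.682

P(equity financing) = 0.25·0.1 + 0.55·0.8 + 0.2·0.9 = 0.645
P(average | equity financing) = (0.55·0.8) / 0.645 = 0.44 / 0.645 = 0.682171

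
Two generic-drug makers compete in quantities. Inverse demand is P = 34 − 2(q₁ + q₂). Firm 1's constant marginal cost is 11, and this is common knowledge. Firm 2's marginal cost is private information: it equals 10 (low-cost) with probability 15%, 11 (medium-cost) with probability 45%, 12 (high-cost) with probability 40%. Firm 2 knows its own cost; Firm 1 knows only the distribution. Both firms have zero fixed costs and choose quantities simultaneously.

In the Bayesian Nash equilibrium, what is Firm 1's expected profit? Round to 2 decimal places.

30.03

Type-c best response for Firm 2: q₂(c) = (34 − c)/4 − q₁/2.
Firm 1 maximizes expected profit; its first-order condition is 34 − 4q₁ − 2E[q₂] − 11 = 0.
Substituting E[q₂] and solving: E[c₂] = 11.25, so q₁ = (34 − 2·11 + 11.25)/6 = 3.875.
E[P] = 34 − 2·(q₁ + E[q₂]) = 18.75; Firm 1's expected profit = (E[P] − 11)·q₁ = (18.75 − 11)·3.875 = 30.0312.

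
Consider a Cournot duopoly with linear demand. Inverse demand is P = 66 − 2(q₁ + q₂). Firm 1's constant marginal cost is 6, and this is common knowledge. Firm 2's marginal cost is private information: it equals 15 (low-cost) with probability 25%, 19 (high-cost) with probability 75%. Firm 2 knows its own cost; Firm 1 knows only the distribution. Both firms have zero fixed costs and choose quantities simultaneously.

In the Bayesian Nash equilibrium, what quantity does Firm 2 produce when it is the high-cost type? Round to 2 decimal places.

Type-c best response for Firm 2: q₂(c) = (66 − c)/4 − q₁/2.
Firm 1 maximizes expected profit; its first-order condition is 66 − 4q₁ − 2E[q₂] − 6 = 0.
Substituting E[q₂] and solving: E[c₂] = 18, so q₁ = (66 − 2·6 + 18)/6 = 12.
q₂(high-cost) = (66 − 19 − 2·12)/4 = 5.75.

5.75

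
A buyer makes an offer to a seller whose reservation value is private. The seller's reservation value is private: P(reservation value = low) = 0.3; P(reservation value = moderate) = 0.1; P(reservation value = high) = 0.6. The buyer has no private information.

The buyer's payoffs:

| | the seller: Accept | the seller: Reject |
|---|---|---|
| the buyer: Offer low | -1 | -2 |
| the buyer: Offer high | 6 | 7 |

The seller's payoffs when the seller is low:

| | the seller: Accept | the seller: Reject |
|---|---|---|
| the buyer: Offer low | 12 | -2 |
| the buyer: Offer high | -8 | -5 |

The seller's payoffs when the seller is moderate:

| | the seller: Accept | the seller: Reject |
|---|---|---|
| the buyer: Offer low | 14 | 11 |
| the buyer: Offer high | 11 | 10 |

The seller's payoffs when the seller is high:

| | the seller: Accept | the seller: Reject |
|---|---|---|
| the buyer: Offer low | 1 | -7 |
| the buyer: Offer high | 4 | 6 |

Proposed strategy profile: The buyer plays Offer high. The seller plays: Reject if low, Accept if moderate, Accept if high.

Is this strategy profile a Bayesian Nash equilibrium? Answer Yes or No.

The buyer plays Offer high: E[Offer high] = 0.3·(7) + 0.1·(6) + 0.6·(6) = 6.3; E[Offer low] = -1.3. Best-responding. ✓
The seller (reservation value low), facing Offer high: Accept gives -8, Reject gives -5. Proposed Reject is best. ✓
The seller (reservation value moderate), facing Offer high: Accept gives 11, Reject gives 10. Proposed Accept is best. ✓
The seller (reservation value high), facing Offer high: Accept gives 4, Reject gives 6. Proposed Accept is not best — profitable deviation exists. ✗

No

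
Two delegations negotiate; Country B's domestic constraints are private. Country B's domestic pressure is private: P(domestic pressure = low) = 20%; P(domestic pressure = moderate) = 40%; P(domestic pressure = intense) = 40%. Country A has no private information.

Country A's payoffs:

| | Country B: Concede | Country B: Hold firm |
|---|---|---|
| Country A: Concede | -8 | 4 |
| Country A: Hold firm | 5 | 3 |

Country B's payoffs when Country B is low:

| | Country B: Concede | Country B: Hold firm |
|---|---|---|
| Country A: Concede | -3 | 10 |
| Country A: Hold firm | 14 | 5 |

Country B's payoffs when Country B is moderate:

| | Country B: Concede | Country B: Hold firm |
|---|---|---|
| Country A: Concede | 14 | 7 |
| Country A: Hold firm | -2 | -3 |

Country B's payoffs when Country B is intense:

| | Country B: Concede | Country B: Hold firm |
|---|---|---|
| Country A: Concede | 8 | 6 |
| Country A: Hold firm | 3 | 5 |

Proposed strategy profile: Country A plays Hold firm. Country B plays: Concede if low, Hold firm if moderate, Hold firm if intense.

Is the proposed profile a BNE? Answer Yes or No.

Country A plays Hold firm: E[Hold firm] = 0.2·(5) + 0.4·(3) + 0.4·(3) = 3.4; E[Concede] = 1.6. Best-responding. ✓
Country B (domestic pressure low), facing Hold firm: Concede gives 14, Hold firm gives 5. Proposed Concede is best. ✓
Country B (domestic pressure moderate), facing Hold firm: Concede gives -2, Hold firm gives -3. Proposed Hold firm is not best — profitable deviation exists. ✗
Country B (domestic pressure intense), facing Hold firm: Concede gives 3, Hold firm gives 5. Proposed Hold firm is best. ✓

No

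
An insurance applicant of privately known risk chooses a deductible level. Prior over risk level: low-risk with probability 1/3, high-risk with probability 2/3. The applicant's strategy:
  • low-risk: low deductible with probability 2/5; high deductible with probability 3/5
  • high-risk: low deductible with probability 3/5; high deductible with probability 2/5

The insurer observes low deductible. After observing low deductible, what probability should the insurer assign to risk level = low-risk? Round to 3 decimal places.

0.250

Apply Bayes' rule using the sender's strategy as the likelihood.
P(low deductible) = (1/3)·(2/5) + (2/3)·(3/5) = 8/15
P(low-risk | low deductible) = ((1/3)·(2/5)) / (8/15) = (2/15) / (8/15) = 1/4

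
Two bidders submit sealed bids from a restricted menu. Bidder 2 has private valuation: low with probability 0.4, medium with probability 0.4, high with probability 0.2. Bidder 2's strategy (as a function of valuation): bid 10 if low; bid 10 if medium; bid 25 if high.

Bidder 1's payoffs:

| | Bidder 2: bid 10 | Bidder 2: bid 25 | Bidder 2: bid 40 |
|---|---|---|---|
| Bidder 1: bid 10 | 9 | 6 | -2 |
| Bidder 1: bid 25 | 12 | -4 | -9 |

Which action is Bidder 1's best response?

bid 25

Compute Bidder 1's expected payoff for each action, taking the expectation over Bidder 2's type.
E[bid 10] = 0.4·(9) + 0.4·(9) + 0.2·(6) = 8.4
E[bid 25] = 0.4·(12) + 0.4·(12) + 0.2·(-4) = 8.8
Best response: bid 25 (8.8 is the largest).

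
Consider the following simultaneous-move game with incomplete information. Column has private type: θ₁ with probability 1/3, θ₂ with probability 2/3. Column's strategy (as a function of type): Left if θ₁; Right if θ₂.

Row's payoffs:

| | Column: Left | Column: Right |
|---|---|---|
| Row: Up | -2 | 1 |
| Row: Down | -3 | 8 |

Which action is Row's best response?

Compute Row's expected payoff for each action, taking the expectation over Column's type.
E[Up] = 1/3·(-2) + 2/3·(1) = 0
E[Down] = 1/3·(-3) + 2/3·(8) = 13/3
Best response: Down (13/3 is the largest).

Down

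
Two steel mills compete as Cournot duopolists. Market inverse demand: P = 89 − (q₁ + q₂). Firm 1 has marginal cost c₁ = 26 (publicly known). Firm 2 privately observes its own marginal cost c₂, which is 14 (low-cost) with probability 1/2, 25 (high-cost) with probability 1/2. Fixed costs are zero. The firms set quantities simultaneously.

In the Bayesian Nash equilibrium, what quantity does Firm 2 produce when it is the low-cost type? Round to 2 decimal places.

28.08

Type-c best response for Firm 2: q₂(c) = (89 − c)/2 − q₁/2.
Firm 1 maximizes expected profit; its first-order condition is 89 − 2q₁ − E[q₂] − 26 = 0.
Substituting E[q₂] and solving: E[c₂] = 19.5, so q₁ = (89 − 2·26 + 19.5)/3 = 18.8333.
q₂(low-cost) = (89 − 14 − 18.8333)/2 = 28.0833.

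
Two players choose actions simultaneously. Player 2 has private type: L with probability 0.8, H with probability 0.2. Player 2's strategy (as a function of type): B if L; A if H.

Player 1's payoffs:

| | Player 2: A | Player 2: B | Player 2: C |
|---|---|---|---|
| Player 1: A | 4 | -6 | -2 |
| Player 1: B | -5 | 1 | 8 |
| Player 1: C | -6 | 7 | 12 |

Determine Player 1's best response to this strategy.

C

Compute Player 1's expected payoff for each action, taking the expectation over Player 2's type.
E[A] = 0.8·(-6) + 0.2·(4) = -4
E[B] = 0.8·(1) + 0.2·(-5) = -0.2
E[C] = 0.8·(7) + 0.2·(-6) = 4.4
Best response: C (4.4 is the largest).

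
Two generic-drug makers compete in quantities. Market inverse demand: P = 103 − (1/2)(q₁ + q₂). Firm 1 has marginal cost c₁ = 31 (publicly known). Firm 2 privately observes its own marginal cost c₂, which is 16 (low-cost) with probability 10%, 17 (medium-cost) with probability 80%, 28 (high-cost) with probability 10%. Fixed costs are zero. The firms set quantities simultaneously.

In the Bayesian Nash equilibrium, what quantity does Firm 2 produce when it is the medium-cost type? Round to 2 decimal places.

Type-c best response for Firm 2: q₂(c) = (103 − c) − q₁/2.
Firm 1 maximizes expected profit; its first-order condition is 103 − q₁ − (1/2)E[q₂] − 31 = 0.
Substituting E[q₂] and solving: E[c₂] = 18, so q₁ = (103 − 2·31 + 18)/(3/2) = 39.3333.
q₂(medium-cost) = (103 − 17 − (1/2)·39.3333) = 66.3333.

66.33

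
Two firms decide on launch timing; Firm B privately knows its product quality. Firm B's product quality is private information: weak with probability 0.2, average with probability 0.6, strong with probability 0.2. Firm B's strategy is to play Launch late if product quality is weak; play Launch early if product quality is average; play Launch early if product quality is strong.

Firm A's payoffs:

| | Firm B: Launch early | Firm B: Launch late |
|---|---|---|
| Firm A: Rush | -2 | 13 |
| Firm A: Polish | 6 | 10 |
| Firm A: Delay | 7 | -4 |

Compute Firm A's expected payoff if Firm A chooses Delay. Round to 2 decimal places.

4.80

E[Delay] = 0.2·(-4) + 0.6·7 + 0.2·7 = (-0.8) + 4.2 + 1.4 = 4.8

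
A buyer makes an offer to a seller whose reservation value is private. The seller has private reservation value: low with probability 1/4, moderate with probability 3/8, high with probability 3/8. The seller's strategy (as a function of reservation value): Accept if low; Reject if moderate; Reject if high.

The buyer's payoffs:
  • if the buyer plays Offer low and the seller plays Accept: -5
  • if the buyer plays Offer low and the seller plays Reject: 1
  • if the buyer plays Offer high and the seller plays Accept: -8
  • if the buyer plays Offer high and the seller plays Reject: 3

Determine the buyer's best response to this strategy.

Offer high

E[Offer low] = 1/4·(-5) + 3/8·(1) + 3/8·(1) = -1/2
E[Offer high] = 1/4·(-8) + 3/8·(3) + 3/8·(3) = 1/4
Best response: Offer high (1/4 is the largest).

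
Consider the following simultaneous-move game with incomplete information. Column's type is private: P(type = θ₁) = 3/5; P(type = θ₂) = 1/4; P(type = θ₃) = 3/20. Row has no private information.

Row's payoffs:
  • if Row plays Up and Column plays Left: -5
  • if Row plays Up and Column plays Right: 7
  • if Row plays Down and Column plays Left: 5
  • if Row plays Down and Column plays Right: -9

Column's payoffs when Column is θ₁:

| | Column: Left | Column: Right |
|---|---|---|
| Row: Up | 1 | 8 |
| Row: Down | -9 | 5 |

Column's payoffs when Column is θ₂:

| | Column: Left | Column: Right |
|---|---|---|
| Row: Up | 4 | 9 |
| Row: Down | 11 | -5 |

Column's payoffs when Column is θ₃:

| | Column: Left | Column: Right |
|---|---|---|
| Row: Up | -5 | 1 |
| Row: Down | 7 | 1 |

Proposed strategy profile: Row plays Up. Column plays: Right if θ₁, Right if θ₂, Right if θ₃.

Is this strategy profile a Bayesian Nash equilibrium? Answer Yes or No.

A profile is a BNE iff every type of every player is best-responding given beliefs about the other side.
Row plays Up: E[Up] = 3/5·(7) + 1/4·(7) + 3/20·(7) = 7; E[Down] = -9. Best-responding. ✓
Column (type θ₁), facing Up: Left gives 1, Right gives 8. Proposed Right is best. ✓
Column (type θ₂), facing Up: Left gives 4, Right gives 9. Proposed Right is best. ✓
Column (type θ₃), facing Up: Left gives -5, Right gives 1. Proposed Right is best. ✓

Yes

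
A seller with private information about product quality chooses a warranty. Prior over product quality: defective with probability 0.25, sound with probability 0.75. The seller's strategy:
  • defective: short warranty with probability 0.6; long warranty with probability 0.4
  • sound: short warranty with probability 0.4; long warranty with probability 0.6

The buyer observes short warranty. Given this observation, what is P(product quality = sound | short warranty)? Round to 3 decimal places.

0.667

P(short warranty) = 0.25·0.6 + 0.75·0.4 = 0.45
P(sound | short warranty) = (0.75·0.4) / 0.45 = 0.3 / 0.45 = 0.666667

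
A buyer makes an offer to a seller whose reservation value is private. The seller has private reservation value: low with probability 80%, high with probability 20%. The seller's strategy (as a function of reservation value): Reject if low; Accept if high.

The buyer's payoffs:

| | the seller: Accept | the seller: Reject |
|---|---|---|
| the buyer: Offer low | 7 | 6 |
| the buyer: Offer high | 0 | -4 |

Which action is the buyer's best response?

Compute the buyer's expected payoff for each action, taking the expectation over the seller's type.
E[Offer low] = 0.8·(6) + 0.2·(7) = 6.2
E[Offer high] = 0.8·(-4) + 0.2·(0) = -3.2
Best response: Offer low (6.2 is the largest).

Offer low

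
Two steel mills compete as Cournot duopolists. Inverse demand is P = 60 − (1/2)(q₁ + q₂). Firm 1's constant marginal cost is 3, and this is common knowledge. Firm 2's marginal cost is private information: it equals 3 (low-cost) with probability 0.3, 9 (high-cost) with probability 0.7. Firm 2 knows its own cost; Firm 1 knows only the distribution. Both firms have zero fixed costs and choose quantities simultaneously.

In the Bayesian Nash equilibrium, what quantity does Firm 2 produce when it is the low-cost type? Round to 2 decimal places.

Firm 2 with cost c maximizes (60 − (1/2)(q₁+q₂) − c)·q₂, giving q₂(c) = (60 − c − (1/2)q₁).
E[c₂] = 0.3·3 + 0.7·9 = 7.2
Firm 1's FOC against E[q₂] yields q₁ = (60 − 2·3 + E[c₂])/(3/2) = (60 − 6 + 7.2)/(3/2) = 40.8.
q₂(low-cost) = (60 − 3 − (1/2)·40.8) = 36.6.

36.60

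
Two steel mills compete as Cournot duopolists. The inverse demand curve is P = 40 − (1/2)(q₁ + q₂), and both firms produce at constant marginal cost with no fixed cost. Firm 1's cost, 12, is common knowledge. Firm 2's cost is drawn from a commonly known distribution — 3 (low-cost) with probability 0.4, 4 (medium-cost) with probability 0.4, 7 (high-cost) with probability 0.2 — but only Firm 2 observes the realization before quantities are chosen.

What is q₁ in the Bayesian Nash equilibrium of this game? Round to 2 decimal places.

13.47

Type-c best response for Firm 2: q₂(c) = (40 − c) − q₁/2.
Firm 1 maximizes expected profit; its first-order condition is 40 − q₁ − (1/2)E[q₂] − 12 = 0.
Substituting E[q₂] and solving: E[c₂] = 4.2, so q₁ = (40 − 2·12 + 4.2)/(3/2) = 13.4667.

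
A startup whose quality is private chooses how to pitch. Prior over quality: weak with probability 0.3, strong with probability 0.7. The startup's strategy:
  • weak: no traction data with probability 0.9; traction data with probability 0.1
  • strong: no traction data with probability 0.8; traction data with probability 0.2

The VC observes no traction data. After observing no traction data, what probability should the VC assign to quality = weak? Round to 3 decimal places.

0.325

Apply Bayes' rule using the sender's strategy as the likelihood.
P(no traction data) = 0.3·0.9 + 0.7·0.8 = 0.83
P(weak | no traction data) = (0.3·0.9) / 0.83 = 0.27 / 0.83 = 0.325301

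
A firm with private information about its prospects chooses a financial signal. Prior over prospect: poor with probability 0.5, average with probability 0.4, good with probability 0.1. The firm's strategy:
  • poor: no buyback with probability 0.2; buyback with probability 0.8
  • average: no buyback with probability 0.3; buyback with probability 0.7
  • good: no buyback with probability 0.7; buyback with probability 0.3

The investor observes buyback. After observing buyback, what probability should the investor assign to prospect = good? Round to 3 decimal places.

P(buyback) = 0.5·0.8 + 0.4·0.7 + 0.1·0.3 = 0.71
P(good | buyback) = (0.1·0.3) / 0.71 = 0.03 / 0.71 = 0.0422535

0.042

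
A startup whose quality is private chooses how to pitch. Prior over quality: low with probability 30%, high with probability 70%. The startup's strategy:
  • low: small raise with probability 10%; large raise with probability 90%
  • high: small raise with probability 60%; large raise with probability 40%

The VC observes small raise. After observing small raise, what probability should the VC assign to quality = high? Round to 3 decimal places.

0.933

P(small raise) = 0.3·0.1 + 0.7·0.6 = 0.45
P(high | small raise) = (0.7·0.6) / 0.45 = 0.42 / 0.45 = 0.933333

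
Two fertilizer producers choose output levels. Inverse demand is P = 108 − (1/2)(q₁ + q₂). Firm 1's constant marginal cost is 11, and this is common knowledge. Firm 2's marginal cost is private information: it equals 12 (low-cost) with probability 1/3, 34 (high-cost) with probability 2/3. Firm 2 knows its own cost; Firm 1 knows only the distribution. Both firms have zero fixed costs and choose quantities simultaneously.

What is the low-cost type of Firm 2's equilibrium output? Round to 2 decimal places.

Firm 2 with cost c maximizes (108 − (1/2)(q₁+q₂) − c)·q₂, giving q₂(c) = (108 − c − (1/2)q₁).
E[c₂] = 1/3·12 + 2/3·34 = 26.6667
Firm 1's FOC against E[q₂] yields q₁ = (108 − 2·11 + E[c₂])/(3/2) = (108 − 22 + 26.6667)/(3/2) = 75.1111.
q₂(low-cost) = (108 − 12 − (1/2)·75.1111) = 58.4444.

58.44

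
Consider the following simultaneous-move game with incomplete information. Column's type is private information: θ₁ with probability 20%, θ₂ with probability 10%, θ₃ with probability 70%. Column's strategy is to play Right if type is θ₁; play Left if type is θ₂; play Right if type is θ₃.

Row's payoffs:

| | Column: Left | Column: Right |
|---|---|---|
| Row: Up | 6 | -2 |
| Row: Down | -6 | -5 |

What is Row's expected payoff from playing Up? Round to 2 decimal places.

-1.20

Take the expectation over Column's type, weighting each type's action by its prior probability.
E[Up] = 0.2·(-2) + 0.1·6 + 0.7·(-2) = (-0.4) + 0.6 + (-1.4) = -1.2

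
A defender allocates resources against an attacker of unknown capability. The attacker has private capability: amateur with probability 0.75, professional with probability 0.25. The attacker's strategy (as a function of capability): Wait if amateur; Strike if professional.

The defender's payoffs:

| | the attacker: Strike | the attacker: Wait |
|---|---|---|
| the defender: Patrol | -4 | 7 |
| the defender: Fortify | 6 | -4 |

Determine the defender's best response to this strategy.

Patrol

E[Patrol] = 0.75·(7) + 0.25·(-4) = 4.25
E[Fortify] = 0.75·(-4) + 0.25·(6) = -1.5
Best response: Patrol (4.25 is the largest).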